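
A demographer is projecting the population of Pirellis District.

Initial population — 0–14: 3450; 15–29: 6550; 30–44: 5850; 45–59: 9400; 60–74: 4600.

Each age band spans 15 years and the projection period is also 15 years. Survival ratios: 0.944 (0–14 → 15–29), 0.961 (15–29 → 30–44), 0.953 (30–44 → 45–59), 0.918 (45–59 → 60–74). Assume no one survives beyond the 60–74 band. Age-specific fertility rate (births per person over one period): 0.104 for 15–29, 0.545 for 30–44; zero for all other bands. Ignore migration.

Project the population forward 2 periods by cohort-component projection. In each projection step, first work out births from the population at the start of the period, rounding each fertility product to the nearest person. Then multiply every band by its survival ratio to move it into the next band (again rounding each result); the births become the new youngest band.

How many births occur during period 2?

After projecting period 1:
Births: 6550 × 0.104 = 681 ; 5850 × 0.545 = 3188 → 3869
15–29: 3450 × 0.944 = 3257
30–44: 6550 × 0.961 = 6295
45–59: 5850 × 0.953 = 5575
60–74: 9400 × 0.918 = 8629
Population now: 0–14=3869, 15–29=3257, 30–44=6295, 45–59=5575, 60–74=8629
After projecting period 2:
Births: 3257 × 0.104 = 339 ; 6295 × 0.545 = 3431 → 3770
15–29: 3869 × 0.944 = 3652
30–44: 3257 × 0.961 = 3130
45–59: 6295 × 0.953 = 5999
60–74: 5575 × 0.918 = 5118
Population now: 0–14=3770, 15–29=3652, 30–44=3130, 45–59=5999, 60–74=5118

3770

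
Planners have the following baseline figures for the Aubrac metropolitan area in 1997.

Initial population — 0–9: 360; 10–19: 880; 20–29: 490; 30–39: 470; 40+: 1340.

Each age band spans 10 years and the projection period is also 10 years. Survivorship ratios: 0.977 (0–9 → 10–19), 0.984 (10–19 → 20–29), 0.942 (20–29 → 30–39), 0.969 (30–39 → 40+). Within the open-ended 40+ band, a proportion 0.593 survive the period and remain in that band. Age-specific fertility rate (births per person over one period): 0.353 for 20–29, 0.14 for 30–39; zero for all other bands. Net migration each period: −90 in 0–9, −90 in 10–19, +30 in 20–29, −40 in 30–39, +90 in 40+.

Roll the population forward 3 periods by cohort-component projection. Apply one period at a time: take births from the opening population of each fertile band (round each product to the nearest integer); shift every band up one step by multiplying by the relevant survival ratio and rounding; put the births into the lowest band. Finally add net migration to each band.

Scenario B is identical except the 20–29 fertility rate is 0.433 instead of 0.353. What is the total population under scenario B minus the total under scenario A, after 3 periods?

131

[period 1]
Births: 490 * 0.353 = 173 ; 470 * 0.14 = 66 → total 239
10–19: 360 * 0.977 = 352
20–29: 880 * 0.984 = 866
30–39: 490 * 0.942 = 462
40+: 470 * 0.969 + 1340 * 0.593 = 455 + 795 = 1250
Net migration: 0–9 − 90 → 149; 10–19 − 90 → 262; 20–29 + 30 → 896; 30–39 − 40 → 422; 40+ + 90 → 1340
End of period: [149, 262, 896, 422, 1340]
[period 2]
Births: 896 * 0.353 = 316 ; 422 * 0.14 = 59 → total 375
10–19: 149 * 0.977 = 146
20–29: 262 * 0.984 = 258
30–39: 896 * 0.942 = 844
40+: 422 * 0.969 + 1340 * 0.593 = 409 + 795 = 1204
Net migration: 0–9 − 90 → 285; 10–19 − 90 → 56; 20–29 + 30 → 288; 30–39 − 40 → 804; 40+ + 90 → 1294
End of period: [285, 56, 288, 804, 1294]
[period 3]
Births: 288 * 0.353 = 102 ; 804 * 0.14 = 113 → total 215
10–19: 285 * 0.977 = 278
20–29: 56 * 0.984 = 55
30–39: 288 * 0.942 = 271
40+: 804 * 0.969 + 1294 * 0.593 = 779 + 767 = 1546
Net migration: 0–9 − 90 → 125; 10–19 − 90 → 188; 20–29 + 30 → 85; 30–39 − 40 → 231; 40+ + 90 → 1636
End of period: [125, 188, 85, 231, 1636]
Scenario A total after 3 periods: 2265
Scenario B projection —
[period 1]
Births: 490 * 0.433 = 212 ; 470 * 0.14 = 66 → total 278
10–19: 360 * 0.977 = 352
20–29: 880 * 0.984 = 866
30–39: 490 * 0.942 = 462
40+: 470 * 0.969 + 1340 * 0.593 = 455 + 795 = 1250
Net migration: 0–9 − 90 → 188; 10–19 − 90 → 262; 20–29 + 30 → 896; 30–39 − 40 → 422; 40+ + 90 → 1340
End of period: [188, 262, 896, 422, 1340]
[period 2]
Births: 896 * 0.433 = 388 ; 422 * 0.14 = 59 → total 447
10–19: 188 * 0.977 = 184
20–29: 262 * 0.984 = 258
30–39: 896 * 0.942 = 844
40+: 422 * 0.969 + 1340 * 0.593 = 409 + 795 = 1204
Net migration: 0–9 − 90 → 357; 10–19 − 90 → 94; 20–29 + 30 → 288; 30–39 − 40 → 804; 40+ + 90 → 1294
End of period: [357, 94, 288, 804, 1294]
[period 3]
Births: 288 * 0.433 = 125 ; 804 * 0.14 = 113 → total 238
10–19: 357 * 0.977 = 349
20–29: 94 * 0.984 = 92
30–39: 288 * 0.942 = 271
40+: 804 * 0.969 + 1294 * 0.593 = 779 + 767 = 1546
Net migration: 0–9 − 90 → 148; 10–19 − 90 → 259; 20–29 + 30 → 122; 30–39 − 40 → 231; 40+ + 90 → 1636
End of period: [148, 259, 122, 231, 1636]
Scenario B total after 3 periods: 2396
Difference B − A = 2396 − 2265 = 131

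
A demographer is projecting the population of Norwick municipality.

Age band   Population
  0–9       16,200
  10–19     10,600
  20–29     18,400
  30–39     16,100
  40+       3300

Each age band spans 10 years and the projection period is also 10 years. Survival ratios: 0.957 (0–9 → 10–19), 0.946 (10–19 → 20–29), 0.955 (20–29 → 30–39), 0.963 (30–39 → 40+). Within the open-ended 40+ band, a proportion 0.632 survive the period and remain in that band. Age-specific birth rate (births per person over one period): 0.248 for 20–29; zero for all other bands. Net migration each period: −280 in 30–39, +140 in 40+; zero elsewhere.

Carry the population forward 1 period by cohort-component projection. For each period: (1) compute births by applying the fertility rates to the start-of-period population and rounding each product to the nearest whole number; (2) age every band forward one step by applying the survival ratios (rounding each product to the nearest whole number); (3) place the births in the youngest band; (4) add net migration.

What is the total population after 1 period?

Period 1.
Births: 18400 * 0.248 = 4563
10–19: 16200 * 0.957 = 15503
20–29: 10600 * 0.946 = 10028
30–39: 18400 * 0.955 = 17572
40+: 16100 * 0.963 + 3300 * 0.632 = 15504 + 2086 = 17590
Net migration: 30–39 − 280 → 17292; 40+ + 140 → 17730
→ [4563, 15503, 10028, 17292, 17730]
Total after period 1: 4563 + 15503 + 10028 + 17292 + 17730 = 65116

65116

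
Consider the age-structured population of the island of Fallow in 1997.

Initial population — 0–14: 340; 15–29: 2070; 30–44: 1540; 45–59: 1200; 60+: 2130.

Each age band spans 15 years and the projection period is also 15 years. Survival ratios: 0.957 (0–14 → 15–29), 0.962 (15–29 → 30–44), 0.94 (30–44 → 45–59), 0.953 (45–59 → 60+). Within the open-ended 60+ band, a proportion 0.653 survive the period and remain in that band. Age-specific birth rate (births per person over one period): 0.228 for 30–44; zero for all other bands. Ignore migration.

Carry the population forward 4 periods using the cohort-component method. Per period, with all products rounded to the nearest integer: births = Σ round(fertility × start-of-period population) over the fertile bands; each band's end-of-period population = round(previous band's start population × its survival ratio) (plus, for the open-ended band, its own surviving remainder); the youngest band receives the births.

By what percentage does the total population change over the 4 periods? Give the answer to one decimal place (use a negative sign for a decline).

Period 1:
Births: 1540 × 0.228 = 351
15–29: 340 × 0.957 = 325
30–44: 2070 × 0.962 = 1991
45–59: 1540 × 0.94 = 1448
60+: 1200 × 0.953 + 2130 × 0.653 = 1144 + 1391 = 2535
Population now: 0–14=351, 15–29=325, 30–44=1991, 45–59=1448, 60+=2535
Period 2:
Births: 1991 × 0.228 = 454
15–29: 351 × 0.957 = 336
30–44: 325 × 0.962 = 313
45–59: 1991 × 0.94 = 1872
60+: 1448 × 0.953 + 2535 × 0.653 = 1380 + 1655 = 3035
Population now: 0–14=454, 15–29=336, 30–44=313, 45–59=1872, 60+=3035
Period 3:
Births: 313 × 0.228 = 71
15–29: 454 × 0.957 = 434
30–44: 336 × 0.962 = 323
45–59: 313 × 0.94 = 294
60+: 1872 × 0.953 + 3035 × 0.653 = 1784 + 1982 = 3766
Population now: 0–14=71, 15–29=434, 30–44=323, 45–59=294, 60+=3766
Period 4:
Births: 323 × 0.228 = 74
15–29: 71 × 0.957 = 68
30–44: 434 × 0.962 = 418
45–59: 323 × 0.94 = 304
60+: 294 × 0.953 + 3766 × 0.653 = 280 + 2459 = 2739
Population now: 0–14=74, 15–29=68, 30–44=418, 45–59=304, 60+=2739
Total: 7280 → 3603; change = -3677; percentage change = -50.5%

-50.5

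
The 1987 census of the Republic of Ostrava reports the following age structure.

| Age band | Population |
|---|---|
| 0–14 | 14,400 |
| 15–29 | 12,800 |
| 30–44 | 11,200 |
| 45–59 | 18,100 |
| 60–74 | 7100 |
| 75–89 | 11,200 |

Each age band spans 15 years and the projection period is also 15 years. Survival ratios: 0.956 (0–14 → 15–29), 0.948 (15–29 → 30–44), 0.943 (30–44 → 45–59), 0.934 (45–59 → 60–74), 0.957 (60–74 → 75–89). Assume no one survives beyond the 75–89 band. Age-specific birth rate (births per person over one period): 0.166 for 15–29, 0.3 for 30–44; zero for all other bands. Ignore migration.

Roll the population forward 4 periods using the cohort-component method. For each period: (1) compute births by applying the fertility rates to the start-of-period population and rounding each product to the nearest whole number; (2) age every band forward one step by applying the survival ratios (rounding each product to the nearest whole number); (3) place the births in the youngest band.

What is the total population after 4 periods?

38784

Let band 1 be 0–14 through band 6 = 75–89.
After projecting period 1:
Births: 12800 × 0.166 = 2125  |  11200 × 0.3 = 3360 ⇒ total 5485
Band 2: 14400 × 0.956 = 13766
Band 3: 12800 × 0.948 = 12134
Band 4: 11200 × 0.943 = 10562
Band 5: 18100 × 0.934 = 16905
Band 6: 7100 × 0.957 = 6795
Population now: 0–14=5485, 15–29=13766, 30–44=12134, 45–59=10562, 60–74=16905, 75–89=6795
After projecting period 2:
Births: 13766 × 0.166 = 2285  |  12134 × 0.3 = 3640 ⇒ total 5925
Band 2: 5485 × 0.956 = 5244
Band 3: 13766 × 0.948 = 13050
Band 4: 12134 × 0.943 = 11442
Band 5: 10562 × 0.934 = 9865
Band 6: 16905 × 0.957 = 16178
Population now: 0–14=5925, 15–29=5244, 30–44=13050, 45–59=11442, 60–74=9865, 75–89=16178
After projecting period 3:
Births: 5244 × 0.166 = 871  |  13050 × 0.3 = 3915 ⇒ total 4786
Band 2: 5925 × 0.956 = 5664
Band 3: 5244 × 0.948 = 4971
Band 4: 13050 × 0.943 = 12306
Band 5: 11442 × 0.934 = 10687
Band 6: 9865 × 0.957 = 9441
Population now: 0–14=4786, 15–29=5664, 30–44=4971, 45–59=12306, 60–74=10687, 75–89=9441
After projecting period 4:
Births: 5664 × 0.166 = 940  |  4971 × 0.3 = 1491 ⇒ total 2431
Band 2: 4786 × 0.956 = 4575
Band 3: 5664 × 0.948 = 5369
Band 4: 4971 × 0.943 = 4688
Band 5: 12306 × 0.934 = 11494
Band 6: 10687 × 0.957 = 10227
Population now: 0–14=2431, 15–29=4575, 30–44=5369, 45–59=4688, 60–74=11494, 75–89=10227
Total after period 4: 2431 + 4575 + 5369 + 4688 + 11494 + 10227 = 38784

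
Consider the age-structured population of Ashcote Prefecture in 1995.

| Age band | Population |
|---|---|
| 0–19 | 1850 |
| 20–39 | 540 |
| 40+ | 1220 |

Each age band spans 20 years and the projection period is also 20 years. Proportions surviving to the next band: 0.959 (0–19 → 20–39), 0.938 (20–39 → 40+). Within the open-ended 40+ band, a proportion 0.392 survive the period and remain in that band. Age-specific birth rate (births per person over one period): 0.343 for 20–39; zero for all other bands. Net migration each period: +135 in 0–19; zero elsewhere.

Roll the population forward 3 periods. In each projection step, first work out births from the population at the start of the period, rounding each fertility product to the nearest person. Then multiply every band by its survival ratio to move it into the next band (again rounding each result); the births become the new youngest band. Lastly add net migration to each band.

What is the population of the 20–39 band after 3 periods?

713

Period 1:
Births: 540 * 0.343 = 185
20–39: 1850 * 0.959 = 1774
40+: 540 * 0.938 + 1220 * 0.392 = 507 + 478 = 985
Net migration: 0–19 + 135 → 320
Population now: 0–19=320, 20–39=1774, 40+=985
Period 2:
Births: 1774 * 0.343 = 608
20–39: 320 * 0.959 = 307
40+: 1774 * 0.938 + 985 * 0.392 = 1664 + 386 = 2050
Net migration: 0–19 + 135 → 743
Population now: 0–19=743, 20–39=307, 40+=2050
Period 3:
Births: 307 * 0.343 = 105
20–39: 743 * 0.959 = 713
40+: 307 * 0.938 + 2050 * 0.392 = 288 + 804 = 1092
Net migration: 0–19 + 135 → 240
Population now: 0–19=240, 20–39=713, 40+=1092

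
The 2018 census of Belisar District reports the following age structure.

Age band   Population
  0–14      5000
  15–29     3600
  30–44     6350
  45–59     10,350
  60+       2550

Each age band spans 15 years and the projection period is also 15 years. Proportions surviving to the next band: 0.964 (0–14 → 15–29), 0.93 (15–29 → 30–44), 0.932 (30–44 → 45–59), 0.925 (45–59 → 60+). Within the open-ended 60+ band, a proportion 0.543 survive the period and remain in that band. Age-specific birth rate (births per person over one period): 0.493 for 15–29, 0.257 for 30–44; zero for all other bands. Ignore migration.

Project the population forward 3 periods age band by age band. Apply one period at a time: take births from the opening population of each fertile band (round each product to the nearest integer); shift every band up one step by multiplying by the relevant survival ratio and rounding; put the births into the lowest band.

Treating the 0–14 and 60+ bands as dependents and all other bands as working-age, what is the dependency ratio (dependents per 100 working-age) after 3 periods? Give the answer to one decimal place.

114.6

Period 1.
Births: 3600 × 0.493 = 1775, 6350 × 0.257 = 1632 → total 3407
15–29: 5000 × 0.964 = 4820
30–44: 3600 × 0.93 = 3348
45–59: 6350 × 0.932 = 5918
60+: 10350 × 0.925 + 2550 × 0.543 = 9574 + 1385 = 10959
Population now: 0–14=3407, 15–29=4820, 30–44=3348, 45–59=5918, 60+=10959
Period 2.
Births: 4820 × 0.493 = 2376, 3348 × 0.257 = 860 → total 3236
15–29: 3407 × 0.964 = 3284
30–44: 4820 × 0.93 = 4483
45–59: 3348 × 0.932 = 3120
60+: 5918 × 0.925 + 10959 × 0.543 = 5474 + 5951 = 11425
Population now: 0–14=3236, 15–29=3284, 30–44=4483, 45–59=3120, 60+=11425
Period 3.
Births: 3284 × 0.493 = 1619, 4483 × 0.257 = 1152 → total 2771
15–29: 3236 × 0.964 = 3120
30–44: 3284 × 0.93 = 3054
45–59: 4483 × 0.932 = 4178
60+: 3120 × 0.925 + 11425 × 0.543 = 2886 + 6204 = 9090
Population now: 0–14=2771, 15–29=3120, 30–44=3054, 45–59=4178, 60+=9090
Dependents (band 0–14 + band 60+) = 2771 + 9090 = 11861; working-age = 10352; ratio = 11861/10352 × 100 = 114.6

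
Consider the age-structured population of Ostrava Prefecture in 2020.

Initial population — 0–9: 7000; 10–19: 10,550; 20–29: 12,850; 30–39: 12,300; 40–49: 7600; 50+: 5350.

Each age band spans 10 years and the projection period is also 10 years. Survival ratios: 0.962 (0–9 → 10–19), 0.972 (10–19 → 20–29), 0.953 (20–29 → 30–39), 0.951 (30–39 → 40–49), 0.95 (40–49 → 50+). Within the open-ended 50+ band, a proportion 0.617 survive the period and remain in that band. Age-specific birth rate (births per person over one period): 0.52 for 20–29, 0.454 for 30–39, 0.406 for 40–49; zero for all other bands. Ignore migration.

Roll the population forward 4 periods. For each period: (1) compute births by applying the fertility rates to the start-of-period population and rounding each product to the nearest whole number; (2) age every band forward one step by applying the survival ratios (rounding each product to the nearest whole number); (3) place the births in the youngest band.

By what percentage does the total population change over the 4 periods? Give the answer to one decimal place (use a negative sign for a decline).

Period 1.
Births: 12850 * 0.52 = 6682 ; 12300 * 0.454 = 5584 ; 7600 * 0.406 = 3086 ⇒ total 15352
10–19: 7000 * 0.962 = 6734
20–29: 10550 * 0.972 = 10255
30–39: 12850 * 0.953 = 12246
40–49: 12300 * 0.951 = 11697
50+: 7600 * 0.95 + 5350 * 0.617 = 7220 + 3301 = 10521
Population now: 0–9=15352, 10–19=6734, 20–29=10255, 30–39=12246, 40–49=11697, 50+=10521
Period 2.
Births: 10255 * 0.52 = 5333 ; 12246 * 0.454 = 5560 ; 11697 * 0.406 = 4749 ⇒ total 15642
10–19: 15352 * 0.962 = 14769
20–29: 6734 * 0.972 = 6545
30–39: 10255 * 0.953 = 9773
40–49: 12246 * 0.951 = 11646
50+: 11697 * 0.95 + 10521 * 0.617 = 11112 + 6491 = 17603
Population now: 0–9=15642, 10–19=14769, 20–29=6545, 30–39=9773, 40–49=11646, 50+=17603
Period 3.
Births: 6545 * 0.52 = 3403 ; 9773 * 0.454 = 4437 ; 11646 * 0.406 = 4728 ⇒ total 12568
10–19: 15642 * 0.962 = 15048
20–29: 14769 * 0.972 = 14355
30–39: 6545 * 0.953 = 6237
40–49: 9773 * 0.951 = 9294
50+: 11646 * 0.95 + 17603 * 0.617 = 11064 + 10861 = 21925
Population now: 0–9=12568, 10–19=15048, 20–29=14355, 30–39=6237, 40–49=9294, 50+=21925
Period 4.
Births: 14355 * 0.52 = 7465 ; 6237 * 0.454 = 2832 ; 9294 * 0.406 = 3773 ⇒ total 14070
10–19: 12568 * 0.962 = 12090
20–29: 15048 * 0.972 = 14627
30–39: 14355 * 0.953 = 13680
40–49: 6237 * 0.951 = 5931
50+: 9294 * 0.95 + 21925 * 0.617 = 8829 + 13528 = 22357
Population now: 0–9=14070, 10–19=12090, 20–29=14627, 30–39=13680, 40–49=5931, 50+=22357
Total: 55650 → 82755; change = 27105; percentage change = 48.7%

48.7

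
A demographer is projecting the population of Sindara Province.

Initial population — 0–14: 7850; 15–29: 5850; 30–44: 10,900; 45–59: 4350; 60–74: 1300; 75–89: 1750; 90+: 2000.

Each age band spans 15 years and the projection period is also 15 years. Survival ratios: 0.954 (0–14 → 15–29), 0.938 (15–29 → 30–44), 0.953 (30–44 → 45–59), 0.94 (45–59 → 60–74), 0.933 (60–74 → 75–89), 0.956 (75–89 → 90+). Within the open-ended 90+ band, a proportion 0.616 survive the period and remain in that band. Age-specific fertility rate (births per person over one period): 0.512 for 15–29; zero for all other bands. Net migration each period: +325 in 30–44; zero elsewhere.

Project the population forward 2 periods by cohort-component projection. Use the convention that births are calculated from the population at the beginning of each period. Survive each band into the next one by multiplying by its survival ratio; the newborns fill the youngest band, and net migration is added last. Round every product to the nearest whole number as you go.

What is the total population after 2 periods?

36109

Numbering the groups 1..7 from youngest to oldest:
After projecting period 1:
Births: 5850 × 0.512 = 2995
Group 2: 7850 × 0.954 = 7489
Group 3: 5850 × 0.938 = 5487
Group 4: 10900 × 0.953 = 10388
Group 5: 4350 × 0.94 = 4089
Group 6: 1300 × 0.933 = 1213
Group 7: 1750 × 0.956 + 2000 × 0.616 = 1673 + 1232 = 2905
Net migration: Group 3 + 325 → 5812
→ [2995, 7489, 5812, 10388, 4089, 1213, 2905]
After projecting period 2:
Births: 7489 × 0.512 = 3834
Group 2: 2995 × 0.954 = 2857
Group 3: 7489 × 0.938 = 7025
Group 4: 5812 × 0.953 = 5539
Group 5: 10388 × 0.94 = 9765
Group 6: 4089 × 0.933 = 3815
Group 7: 1213 × 0.956 + 2905 × 0.616 = 1160 + 1789 = 2949
Net migration: Group 3 + 325 → 7350
→ [3834, 2857, 7350, 5539, 9765, 3815, 2949]
Total after period 2: 3834 + 2857 + 7350 + 5539 + 9765 + 3815 + 2949 = 36109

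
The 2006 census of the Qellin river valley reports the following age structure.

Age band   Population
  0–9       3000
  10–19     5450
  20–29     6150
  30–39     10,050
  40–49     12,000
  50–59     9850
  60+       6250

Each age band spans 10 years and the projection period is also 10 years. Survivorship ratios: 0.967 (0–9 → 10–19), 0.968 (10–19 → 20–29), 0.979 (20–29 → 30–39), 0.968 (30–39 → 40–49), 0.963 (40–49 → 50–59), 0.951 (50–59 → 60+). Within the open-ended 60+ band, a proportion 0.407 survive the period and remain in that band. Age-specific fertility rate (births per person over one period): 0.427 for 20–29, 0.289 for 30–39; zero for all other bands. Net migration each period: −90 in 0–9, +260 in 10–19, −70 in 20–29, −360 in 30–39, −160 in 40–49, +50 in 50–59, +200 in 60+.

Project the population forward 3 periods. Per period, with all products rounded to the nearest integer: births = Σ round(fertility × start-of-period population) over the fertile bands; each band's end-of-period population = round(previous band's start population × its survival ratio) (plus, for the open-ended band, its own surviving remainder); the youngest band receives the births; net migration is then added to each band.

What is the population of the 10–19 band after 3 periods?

Numbering the groups 1..7 from youngest to oldest:
After projecting period 1:
Births: 6150 × 0.427 = 2626  |  10050 × 0.289 = 2904 — total 5530
Group 2: 3000 × 0.967 = 2901
Group 3: 5450 × 0.968 = 5276
Group 4: 6150 × 0.979 = 6021
Group 5: 10050 × 0.968 = 9728
Group 6: 12000 × 0.963 = 11556
Group 7: 9850 × 0.951 + 6250 × 0.407 = 9367 + 2544 = 11911
Net migration: Group 1 − 90 → 5440; Group 2 + 260 → 3161; Group 3 − 70 → 5206; Group 4 − 360 → 5661; Group 5 − 160 → 9568; Group 6 + 50 → 11606; Group 7 + 200 → 12111
Population now: 0–9=5440, 10–19=3161, 20–29=5206, 30–39=5661, 40–49=9568, 50–59=11606, 60+=12111
After projecting period 2:
Births: 5206 × 0.427 = 2223  |  5661 × 0.289 = 1636 — total 3859
Group 2: 5440 × 0.967 = 5260
Group 3: 3161 × 0.968 = 3060
Group 4: 5206 × 0.979 = 5097
Group 5: 5661 × 0.968 = 5480
Group 6: 9568 × 0.963 = 9214
Group 7: 11606 × 0.951 + 12111 × 0.407 = 11037 + 4929 = 15966
Net migration: Group 1 − 90 → 3769; Group 2 + 260 → 5520; Group 3 − 70 → 2990; Group 4 − 360 → 4737; Group 5 − 160 → 5320; Group 6 + 50 → 9264; Group 7 + 200 → 16166
Population now: 0–9=3769, 10–19=5520, 20–29=2990, 30–39=4737, 40–49=5320, 50–59=9264, 60+=16166
After projecting period 3:
Births: 2990 × 0.427 = 1277  |  4737 × 0.289 = 1369 — total 2646
Group 2: 3769 × 0.967 = 3645
Group 3: 5520 × 0.968 = 5343
Group 4: 2990 × 0.979 = 2927
Group 5: 4737 × 0.968 = 4585
Group 6: 5320 × 0.963 = 5123
Group 7: 9264 × 0.951 + 16166 × 0.407 = 8810 + 6580 = 15390
Net migration: Group 1 − 90 → 2556; Group 2 + 260 → 3905; Group 3 − 70 → 5273; Group 4 − 360 → 2567; Group 5 − 160 → 4425; Group 6 + 50 → 5173; Group 7 + 200 → 15590
Population now: 0–9=2556, 10–19=3905, 20–29=5273, 30–39=2567, 40–49=4425, 50–59=5173, 60+=15590

3905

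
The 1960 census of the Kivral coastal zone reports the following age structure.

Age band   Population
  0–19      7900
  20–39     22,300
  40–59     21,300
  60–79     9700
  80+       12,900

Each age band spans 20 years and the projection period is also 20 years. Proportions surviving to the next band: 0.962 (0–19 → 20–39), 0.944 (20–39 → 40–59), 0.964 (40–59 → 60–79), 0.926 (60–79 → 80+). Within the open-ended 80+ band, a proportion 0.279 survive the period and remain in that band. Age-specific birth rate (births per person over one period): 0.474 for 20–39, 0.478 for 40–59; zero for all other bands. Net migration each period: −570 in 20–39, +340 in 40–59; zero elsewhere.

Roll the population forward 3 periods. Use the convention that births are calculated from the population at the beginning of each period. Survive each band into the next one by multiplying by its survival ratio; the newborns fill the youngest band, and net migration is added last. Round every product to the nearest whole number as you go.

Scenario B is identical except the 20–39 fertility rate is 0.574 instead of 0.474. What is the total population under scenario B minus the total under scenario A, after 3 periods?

5873

Let band 1 be 0–19 through band 5 = 80+.
— Period 1 —
Births: 22300 * 0.474 = 10570, 21300 * 0.478 = 10181 — total 20751
Band 2: 7900 * 0.962 = 7600
Band 3: 22300 * 0.944 = 21051
Band 4: 21300 * 0.964 = 20533
Band 5: 9700 * 0.926 + 12900 * 0.279 = 8982 + 3599 = 12581
Net migration: Band 2 − 570 → 7030; Band 3 + 340 → 21391
→ [20751, 7030, 21391, 20533, 12581]
— Period 2 —
Births: 7030 * 0.474 = 3332, 21391 * 0.478 = 10225 — total 13557
Band 2: 20751 * 0.962 = 19962
Band 3: 7030 * 0.944 = 6636
Band 4: 21391 * 0.964 = 20621
Band 5: 20533 * 0.926 + 12581 * 0.279 = 19014 + 3510 = 22524
Net migration: Band 2 − 570 → 19392; Band 3 + 340 → 6976
→ [13557, 19392, 6976, 20621, 22524]
— Period 3 —
Births: 19392 * 0.474 = 9192, 6976 * 0.478 = 3335 — total 12527
Band 2: 13557 * 0.962 = 13042
Band 3: 19392 * 0.944 = 18306
Band 4: 6976 * 0.964 = 6725
Band 5: 20621 * 0.926 + 22524 * 0.279 = 19095 + 6284 = 25379
Net migration: Band 2 − 570 → 12472; Band 3 + 340 → 18646
→ [12527, 12472, 18646, 6725, 25379]
Scenario A total after 3 periods: 75749
Scenario B projection —
— Period 1 —
Births: 22300 * 0.574 = 12800, 21300 * 0.478 = 10181 — total 22981
Band 2: 7900 * 0.962 = 7600
Band 3: 22300 * 0.944 = 21051
Band 4: 21300 * 0.964 = 20533
Band 5: 9700 * 0.926 + 12900 * 0.279 = 8982 + 3599 = 12581
Net migration: Band 2 − 570 → 7030; Band 3 + 340 → 21391
→ [22981, 7030, 21391, 20533, 12581]
— Period 2 —
Births: 7030 * 0.574 = 4035, 21391 * 0.478 = 10225 — total 14260
Band 2: 22981 * 0.962 = 22108
Band 3: 7030 * 0.944 = 6636
Band 4: 21391 * 0.964 = 20621
Band 5: 20533 * 0.926 + 12581 * 0.279 = 19014 + 3510 = 22524
Net migration: Band 2 − 570 → 21538; Band 3 + 340 → 6976
→ [14260, 21538, 6976, 20621, 22524]
— Period 3 —
Births: 21538 * 0.574 = 12363, 6976 * 0.478 = 3335 — total 15698
Band 2: 14260 * 0.962 = 13718
Band 3: 21538 * 0.944 = 20332
Band 4: 6976 * 0.964 = 6725
Band 5: 20621 * 0.926 + 22524 * 0.279 = 19095 + 6284 = 25379
Net migration: Band 2 − 570 → 13148; Band 3 + 340 → 20672
→ [15698, 13148, 20672, 6725, 25379]
Scenario B total after 3 periods: 81622
Difference B − A = 81622 − 75749 = 5873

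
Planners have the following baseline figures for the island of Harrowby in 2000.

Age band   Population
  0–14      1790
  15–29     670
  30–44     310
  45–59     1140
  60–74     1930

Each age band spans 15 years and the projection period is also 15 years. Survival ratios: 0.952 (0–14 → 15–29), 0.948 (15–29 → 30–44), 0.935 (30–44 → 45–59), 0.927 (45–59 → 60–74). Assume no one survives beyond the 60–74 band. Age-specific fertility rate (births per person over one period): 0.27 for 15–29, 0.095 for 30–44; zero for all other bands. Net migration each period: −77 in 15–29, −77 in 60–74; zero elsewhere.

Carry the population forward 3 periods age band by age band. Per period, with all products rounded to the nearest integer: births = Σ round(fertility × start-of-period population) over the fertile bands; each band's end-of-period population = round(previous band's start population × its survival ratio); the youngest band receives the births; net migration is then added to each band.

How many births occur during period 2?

499

Period 1.
Births: 670 × 0.27 = 181, 310 × 0.095 = 29 ⇒ total 210
15–29: 1790 × 0.952 = 1704
30–44: 670 × 0.948 = 635
45–59: 310 × 0.935 = 290
60–74: 1140 × 0.927 = 1057
Net migration: 15–29 − 77 → 1627; 60–74 − 77 → 980
End of period: [210, 1627, 635, 290, 980]
Period 2.
Births: 1627 × 0.27 = 439, 635 × 0.095 = 60 ⇒ total 499
15–29: 210 × 0.952 = 200
30–44: 1627 × 0.948 = 1542
45–59: 635 × 0.935 = 594
60–74: 290 × 0.927 = 269
Net migration: 15–29 − 77 → 123; 60–74 − 77 → 192
End of period: [499, 123, 1542, 594, 192]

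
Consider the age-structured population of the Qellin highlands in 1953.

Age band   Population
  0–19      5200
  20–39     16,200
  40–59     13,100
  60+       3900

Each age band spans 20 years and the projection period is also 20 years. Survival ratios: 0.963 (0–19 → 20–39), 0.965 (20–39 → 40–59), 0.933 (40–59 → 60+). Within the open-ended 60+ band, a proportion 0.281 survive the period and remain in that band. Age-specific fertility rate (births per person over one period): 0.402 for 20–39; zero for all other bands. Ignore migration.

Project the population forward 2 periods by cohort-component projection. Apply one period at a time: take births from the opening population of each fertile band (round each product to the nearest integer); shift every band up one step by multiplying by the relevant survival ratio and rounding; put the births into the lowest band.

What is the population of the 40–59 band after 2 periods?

4833

Numbering the groups 1..4 from youngest to oldest:
Period 1:
Births: 16200 × 0.402 = 6512
Group 2: 5200 × 0.963 = 5008
Group 3: 16200 × 0.965 = 15633
Group 4: 13100 × 0.933 + 3900 × 0.281 = 12222 + 1096 = 13318
Giving 6512 / 5008 / 15633 / 13318.
Period 2:
Births: 5008 × 0.402 = 2013
Group 2: 6512 × 0.963 = 6271
Group 3: 5008 × 0.965 = 4833
Group 4: 15633 × 0.933 + 13318 × 0.281 = 14586 + 3742 = 18328
Giving 2013 / 6271 / 4833 / 18328.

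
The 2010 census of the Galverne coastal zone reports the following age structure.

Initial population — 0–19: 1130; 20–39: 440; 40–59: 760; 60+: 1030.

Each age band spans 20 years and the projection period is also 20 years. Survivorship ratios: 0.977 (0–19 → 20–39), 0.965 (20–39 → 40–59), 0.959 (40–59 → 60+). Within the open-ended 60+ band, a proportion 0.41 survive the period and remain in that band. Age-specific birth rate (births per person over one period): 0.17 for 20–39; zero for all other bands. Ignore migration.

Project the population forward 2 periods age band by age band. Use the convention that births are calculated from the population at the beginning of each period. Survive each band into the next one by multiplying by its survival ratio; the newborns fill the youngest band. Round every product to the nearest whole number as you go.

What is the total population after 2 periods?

Let band 1 be 0–19 through band 4 = 60+.
[period 1]
Births: 440 × 0.17 = 75
Band 2: 1130 × 0.977 = 1104
Band 3: 440 × 0.965 = 425
Band 4: 760 × 0.959 + 1030 × 0.41 = 729 + 422 = 1151
→ [75, 1104, 425, 1151]
[period 2]
Births: 1104 × 0.17 = 188
Band 2: 75 × 0.977 = 73
Band 3: 1104 × 0.965 = 1065
Band 4: 425 × 0.959 + 1151 × 0.41 = 408 + 472 = 880
→ [188, 73, 1065, 880]
Total after period 2: 188 + 73 + 1065 + 880 = 2206

2206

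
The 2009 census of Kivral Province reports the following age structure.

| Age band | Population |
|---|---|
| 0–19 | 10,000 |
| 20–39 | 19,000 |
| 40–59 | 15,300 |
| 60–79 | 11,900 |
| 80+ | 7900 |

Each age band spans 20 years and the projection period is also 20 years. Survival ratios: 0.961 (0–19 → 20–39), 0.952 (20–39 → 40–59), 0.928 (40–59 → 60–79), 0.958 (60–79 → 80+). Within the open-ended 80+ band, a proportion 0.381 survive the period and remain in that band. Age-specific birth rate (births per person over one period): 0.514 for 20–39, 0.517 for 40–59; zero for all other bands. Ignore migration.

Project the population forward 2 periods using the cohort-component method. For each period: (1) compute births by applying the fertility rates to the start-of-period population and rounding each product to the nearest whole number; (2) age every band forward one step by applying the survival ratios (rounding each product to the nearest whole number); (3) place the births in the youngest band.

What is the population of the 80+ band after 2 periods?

19092

Period 1.
Births: 19000 × 0.514 = 9766, 15300 × 0.517 = 7910 — total 17676
20–39: 10000 × 0.961 = 9610
40–59: 19000 × 0.952 = 18088
60–79: 15300 × 0.928 = 14198
80+: 11900 × 0.958 + 7900 × 0.381 = 11400 + 3010 = 14410
End of period: [17676, 9610, 18088, 14198, 14410]
Period 2.
Births: 9610 × 0.514 = 4940, 18088 × 0.517 = 9351 — total 14291
20–39: 17676 × 0.961 = 16987
40–59: 9610 × 0.952 = 9149
60–79: 18088 × 0.928 = 16786
80+: 14198 × 0.958 + 14410 × 0.381 = 13602 + 5490 = 19092
End of period: [14291, 16987, 9149, 16786, 19092]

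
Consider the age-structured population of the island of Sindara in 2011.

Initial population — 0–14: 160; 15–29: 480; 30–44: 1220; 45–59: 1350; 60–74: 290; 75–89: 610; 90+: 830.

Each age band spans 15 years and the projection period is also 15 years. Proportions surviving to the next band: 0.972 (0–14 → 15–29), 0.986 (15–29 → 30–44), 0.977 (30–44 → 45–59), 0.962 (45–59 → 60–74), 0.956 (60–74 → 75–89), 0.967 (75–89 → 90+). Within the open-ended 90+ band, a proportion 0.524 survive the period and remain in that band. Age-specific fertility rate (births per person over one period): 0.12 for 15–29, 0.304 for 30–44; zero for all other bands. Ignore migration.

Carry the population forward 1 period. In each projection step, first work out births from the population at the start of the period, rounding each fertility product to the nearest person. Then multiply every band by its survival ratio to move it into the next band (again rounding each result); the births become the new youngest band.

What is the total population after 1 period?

Call the bands 1 to 7, youngest first.
After projecting period 1:
Births: 480 × 0.12 = 58  |  1220 × 0.304 = 371 → total 429
Band 2: 160 × 0.972 = 156
Band 3: 480 × 0.986 = 473
Band 4: 1220 × 0.977 = 1192
Band 5: 1350 × 0.962 = 1299
Band 6: 290 × 0.956 = 277
Band 7: 610 × 0.967 + 830 × 0.524 = 590 + 435 = 1025
End of period: [429, 156, 473, 1192, 1299, 277, 1025]
Total after period 1: 429 + 156 + 473 + 1192 + 1299 + 277 + 1025 = 4851

4851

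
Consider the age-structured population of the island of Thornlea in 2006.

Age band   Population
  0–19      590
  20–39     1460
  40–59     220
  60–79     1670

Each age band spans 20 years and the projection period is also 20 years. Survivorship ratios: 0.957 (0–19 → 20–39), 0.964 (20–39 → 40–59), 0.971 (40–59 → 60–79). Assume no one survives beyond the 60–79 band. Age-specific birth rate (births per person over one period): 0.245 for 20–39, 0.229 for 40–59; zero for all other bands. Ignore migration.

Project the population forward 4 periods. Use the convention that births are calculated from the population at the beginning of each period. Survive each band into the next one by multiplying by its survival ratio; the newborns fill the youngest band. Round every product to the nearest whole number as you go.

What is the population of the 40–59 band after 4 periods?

424

After projecting period 1:
Births: 1460 * 0.245 = 358, 220 * 0.229 = 50 → 408
20–39: 590 * 0.957 = 565
40–59: 1460 * 0.964 = 1407
60–79: 220 * 0.971 = 214
Population now: 0–19=408, 20–39=565, 40–59=1407, 60–79=214
After projecting period 2:
Births: 565 * 0.245 = 138, 1407 * 0.229 = 322 → 460
20–39: 408 * 0.957 = 390
40–59: 565 * 0.964 = 545
60–79: 1407 * 0.971 = 1366
Population now: 0–19=460, 20–39=390, 40–59=545, 60–79=1366
After projecting period 3:
Births: 390 * 0.245 = 96, 545 * 0.229 = 125 → 221
20–39: 460 * 0.957 = 440
40–59: 390 * 0.964 = 376
60–79: 545 * 0.971 = 529
Population now: 0–19=221, 20–39=440, 40–59=376, 60–79=529
After projecting period 4:
Births: 440 * 0.245 = 108, 376 * 0.229 = 86 → 194
20–39: 221 * 0.957 = 211
40–59: 440 * 0.964 = 424
60–79: 376 * 0.971 = 365
Population now: 0–19=194, 20–39=211, 40–59=424, 60–79=365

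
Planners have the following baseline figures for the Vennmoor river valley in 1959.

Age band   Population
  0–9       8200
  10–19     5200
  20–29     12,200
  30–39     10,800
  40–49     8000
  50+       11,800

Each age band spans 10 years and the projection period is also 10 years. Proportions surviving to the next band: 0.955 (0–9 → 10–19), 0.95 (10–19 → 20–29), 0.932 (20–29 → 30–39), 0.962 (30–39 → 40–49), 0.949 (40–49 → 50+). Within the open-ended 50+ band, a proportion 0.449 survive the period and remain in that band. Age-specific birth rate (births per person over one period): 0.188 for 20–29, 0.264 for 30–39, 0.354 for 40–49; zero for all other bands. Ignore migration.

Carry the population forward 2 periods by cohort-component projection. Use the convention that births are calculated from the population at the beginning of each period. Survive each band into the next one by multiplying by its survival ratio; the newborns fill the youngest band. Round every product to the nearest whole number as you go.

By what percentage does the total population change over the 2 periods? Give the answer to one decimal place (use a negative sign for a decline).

-4.2

Call the bands 1 to 6, youngest first.
[period 1]
Births: 12200 × 0.188 = 2294, 10800 × 0.264 = 2851, 8000 × 0.354 = 2832 — total 7977
Band 2: 8200 × 0.955 = 7831
Band 3: 5200 × 0.95 = 4940
Band 4: 12200 × 0.932 = 11370
Band 5: 10800 × 0.962 = 10390
Band 6: 8000 × 0.949 + 11800 × 0.449 = 7592 + 5298 = 12890
Giving 7977 / 7831 / 4940 / 11370 / 10390 / 12890.
[period 2]
Births: 4940 × 0.188 = 929, 11370 × 0.264 = 3002, 10390 × 0.354 = 3678 — total 7609
Band 2: 7977 × 0.955 = 7618
Band 3: 7831 × 0.95 = 7439
Band 4: 4940 × 0.932 = 4604
Band 5: 11370 × 0.962 = 10938
Band 6: 10390 × 0.949 + 12890 × 0.449 = 9860 + 5788 = 15648
Giving 7609 / 7618 / 7439 / 4604 / 10938 / 15648.
Total: 56200 → 53856; change = -2344; percentage change = -4.2%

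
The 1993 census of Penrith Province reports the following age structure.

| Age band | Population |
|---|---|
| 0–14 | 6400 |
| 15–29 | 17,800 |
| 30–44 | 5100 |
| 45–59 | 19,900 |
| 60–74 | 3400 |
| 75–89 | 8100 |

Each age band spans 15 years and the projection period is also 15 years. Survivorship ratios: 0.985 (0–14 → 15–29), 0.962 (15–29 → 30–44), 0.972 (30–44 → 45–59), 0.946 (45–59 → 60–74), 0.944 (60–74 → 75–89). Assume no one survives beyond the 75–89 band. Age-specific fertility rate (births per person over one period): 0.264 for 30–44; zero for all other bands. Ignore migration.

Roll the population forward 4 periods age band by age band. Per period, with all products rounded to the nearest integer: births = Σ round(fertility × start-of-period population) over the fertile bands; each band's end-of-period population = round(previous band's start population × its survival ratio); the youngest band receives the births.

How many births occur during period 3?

(Groups numbered youngest = 1 to oldest = 6.)
— Period 1 —
Births: 5100 × 0.264 = 1346
Group 2: 6400 × 0.985 = 6304
Group 3: 17800 × 0.962 = 17124
Group 4: 5100 × 0.972 = 4957
Group 5: 19900 × 0.946 = 18825
Group 6: 3400 × 0.944 = 3210
→ [1346, 6304, 17124, 4957, 18825, 3210]
— Period 2 —
Births: 17124 × 0.264 = 4521
Group 2: 1346 × 0.985 = 1326
Group 3: 6304 × 0.962 = 6064
Group 4: 17124 × 0.972 = 16645
Group 5: 4957 × 0.946 = 4689
Group 6: 18825 × 0.944 = 17771
→ [4521, 1326, 6064, 16645, 4689, 17771]
— Period 3 —
Births: 6064 × 0.264 = 1601
Group 2: 4521 × 0.985 = 4453
Group 3: 1326 × 0.962 = 1276
Group 4: 6064 × 0.972 = 5894
Group 5: 16645 × 0.946 = 15746
Group 6: 4689 × 0.944 = 4426
→ [1601, 4453, 1276, 5894, 15746, 4426]

1601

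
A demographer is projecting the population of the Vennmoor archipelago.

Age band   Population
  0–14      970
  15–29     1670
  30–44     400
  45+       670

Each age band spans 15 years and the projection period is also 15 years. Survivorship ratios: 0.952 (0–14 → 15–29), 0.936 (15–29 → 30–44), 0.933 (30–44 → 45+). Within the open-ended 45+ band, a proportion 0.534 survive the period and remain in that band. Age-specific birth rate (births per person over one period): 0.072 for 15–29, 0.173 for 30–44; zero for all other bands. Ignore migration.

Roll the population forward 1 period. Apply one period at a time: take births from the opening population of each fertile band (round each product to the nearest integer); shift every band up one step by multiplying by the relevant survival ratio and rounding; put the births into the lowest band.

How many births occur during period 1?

189

After projecting period 1:
Births: 1670 * 0.072 = 120  |  400 * 0.173 = 69 → total 189
15–29: 970 * 0.952 = 923
30–44: 1670 * 0.936 = 1563
45+: 400 * 0.933 + 670 * 0.534 = 373 + 358 = 731
Giving 189 / 923 / 1563 / 731.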